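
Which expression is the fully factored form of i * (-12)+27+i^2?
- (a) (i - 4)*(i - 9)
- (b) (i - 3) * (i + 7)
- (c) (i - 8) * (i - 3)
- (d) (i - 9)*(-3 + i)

We need to factor i * (-12)+27+i^2.
The factored form is (i - 9)*(-3 + i).
d) (i - 9)*(-3 + i)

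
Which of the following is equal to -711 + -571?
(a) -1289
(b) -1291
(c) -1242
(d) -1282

-711 + -571 = -1282
d) -1282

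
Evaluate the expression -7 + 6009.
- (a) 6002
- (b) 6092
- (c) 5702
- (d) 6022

-7 + 6009 = 6002
a) 6002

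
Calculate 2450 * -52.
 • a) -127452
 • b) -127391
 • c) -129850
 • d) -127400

2450 * -52 = -127400
d) -127400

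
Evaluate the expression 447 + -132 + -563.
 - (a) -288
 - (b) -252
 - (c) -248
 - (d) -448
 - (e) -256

First: 447 + -132 = 315
Then: 315 + -563 = -248
c) -248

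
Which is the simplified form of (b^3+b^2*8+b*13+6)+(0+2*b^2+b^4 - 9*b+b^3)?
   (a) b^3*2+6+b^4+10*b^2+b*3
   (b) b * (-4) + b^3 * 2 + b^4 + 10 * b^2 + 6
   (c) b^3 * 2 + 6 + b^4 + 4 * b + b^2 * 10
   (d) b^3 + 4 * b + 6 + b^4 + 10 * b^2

Adding the polynomials and combining like terms:
(b^3 + b^2*8 + b*13 + 6) + (0 + 2*b^2 + b^4 - 9*b + b^3)
= b^3 * 2 + 6 + b^4 + 4 * b + b^2 * 10
c) b^3 * 2 + 6 + b^4 + 4 * b + b^2 * 10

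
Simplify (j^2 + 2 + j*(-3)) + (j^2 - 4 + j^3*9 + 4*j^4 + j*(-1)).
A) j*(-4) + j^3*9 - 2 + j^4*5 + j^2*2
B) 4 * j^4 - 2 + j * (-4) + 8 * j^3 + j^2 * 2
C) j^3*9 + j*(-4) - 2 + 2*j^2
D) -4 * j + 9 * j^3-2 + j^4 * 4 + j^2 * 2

Adding the polynomials and combining like terms:
(j^2 + 2 + j*(-3)) + (j^2 - 4 + j^3*9 + 4*j^4 + j*(-1))
= -4 * j + 9 * j^3-2 + j^4 * 4 + j^2 * 2
D) -4 * j + 9 * j^3-2 + j^4 * 4 + j^2 * 2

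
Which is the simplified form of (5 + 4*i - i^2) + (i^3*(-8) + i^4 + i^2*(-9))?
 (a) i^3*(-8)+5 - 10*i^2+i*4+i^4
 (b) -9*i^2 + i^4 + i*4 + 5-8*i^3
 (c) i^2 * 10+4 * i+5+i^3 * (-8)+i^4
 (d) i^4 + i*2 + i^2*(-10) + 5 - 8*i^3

Adding the polynomials and combining like terms:
(5 + 4*i - i^2) + (i^3*(-8) + i^4 + i^2*(-9))
= i^3*(-8)+5 - 10*i^2+i*4+i^4
a) i^3*(-8)+5 - 10*i^2+i*4+i^4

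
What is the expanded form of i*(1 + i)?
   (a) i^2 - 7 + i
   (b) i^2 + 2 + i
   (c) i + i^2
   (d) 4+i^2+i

Expanding i*(1 + i):
= i + i^2
c) i + i^2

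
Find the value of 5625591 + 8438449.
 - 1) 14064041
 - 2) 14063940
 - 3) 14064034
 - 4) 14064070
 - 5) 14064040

5625591 + 8438449 = 14064040
5) 14064040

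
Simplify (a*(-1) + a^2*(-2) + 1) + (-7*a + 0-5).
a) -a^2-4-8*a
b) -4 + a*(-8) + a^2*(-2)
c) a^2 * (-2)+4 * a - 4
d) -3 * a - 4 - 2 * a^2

Adding the polynomials and combining like terms:
(a*(-1) + a^2*(-2) + 1) + (-7*a + 0 - 5)
= -4 + a*(-8) + a^2*(-2)
b) -4 + a*(-8) + a^2*(-2)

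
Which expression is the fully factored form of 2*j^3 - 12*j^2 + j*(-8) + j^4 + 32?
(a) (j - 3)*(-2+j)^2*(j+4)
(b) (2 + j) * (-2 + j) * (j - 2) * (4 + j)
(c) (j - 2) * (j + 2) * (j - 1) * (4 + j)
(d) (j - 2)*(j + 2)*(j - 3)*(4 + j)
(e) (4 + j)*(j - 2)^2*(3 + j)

We need to factor 2*j^3 - 12*j^2 + j*(-8) + j^4 + 32.
The factored form is (2 + j) * (-2 + j) * (j - 2) * (4 + j).
b) (2 + j) * (-2 + j) * (j - 2) * (4 + j)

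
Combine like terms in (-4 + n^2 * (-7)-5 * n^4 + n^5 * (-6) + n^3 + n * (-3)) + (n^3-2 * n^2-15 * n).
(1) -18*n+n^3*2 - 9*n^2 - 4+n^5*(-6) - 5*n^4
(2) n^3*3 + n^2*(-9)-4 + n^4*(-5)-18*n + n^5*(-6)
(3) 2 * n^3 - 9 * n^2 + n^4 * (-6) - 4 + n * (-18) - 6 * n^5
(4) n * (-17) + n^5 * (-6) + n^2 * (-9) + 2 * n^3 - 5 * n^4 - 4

Adding the polynomials and combining like terms:
(-4 + n^2*(-7) - 5*n^4 + n^5*(-6) + n^3 + n*(-3)) + (n^3 - 2*n^2 - 15*n)
= -18*n+n^3*2 - 9*n^2 - 4+n^5*(-6) - 5*n^4
1) -18*n+n^3*2 - 9*n^2 - 4+n^5*(-6) - 5*n^4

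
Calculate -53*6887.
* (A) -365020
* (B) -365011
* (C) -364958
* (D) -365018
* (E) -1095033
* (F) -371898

-53 * 6887 = -365011
B) -365011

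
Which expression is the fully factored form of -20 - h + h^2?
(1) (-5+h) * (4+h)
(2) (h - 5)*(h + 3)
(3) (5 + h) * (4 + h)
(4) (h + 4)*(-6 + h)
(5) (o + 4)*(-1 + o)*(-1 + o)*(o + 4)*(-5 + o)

We need to factor -20 - h + h^2.
The factored form is (-5+h) * (4+h).
1) (-5+h) * (4+h)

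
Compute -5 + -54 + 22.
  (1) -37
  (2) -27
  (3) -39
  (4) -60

First: -5 + -54 = -59
Then: -59 + 22 = -37
1) -37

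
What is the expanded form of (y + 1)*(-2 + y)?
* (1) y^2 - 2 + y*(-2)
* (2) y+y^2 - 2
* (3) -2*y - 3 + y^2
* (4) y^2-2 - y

Expanding (y + 1)*(-2 + y):
= y^2-2 - y
4) y^2-2 - y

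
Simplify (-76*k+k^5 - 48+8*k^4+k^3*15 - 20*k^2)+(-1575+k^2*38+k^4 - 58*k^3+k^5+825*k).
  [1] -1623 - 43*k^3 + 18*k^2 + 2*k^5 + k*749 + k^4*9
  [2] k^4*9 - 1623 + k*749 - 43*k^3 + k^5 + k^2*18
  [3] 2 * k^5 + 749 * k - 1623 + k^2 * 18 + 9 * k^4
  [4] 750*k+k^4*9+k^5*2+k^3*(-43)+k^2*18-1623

Adding the polynomials and combining like terms:
(-76*k + k^5 - 48 + 8*k^4 + k^3*15 - 20*k^2) + (-1575 + k^2*38 + k^4 - 58*k^3 + k^5 + 825*k)
= -1623 - 43*k^3 + 18*k^2 + 2*k^5 + k*749 + k^4*9
1) -1623 - 43*k^3 + 18*k^2 + 2*k^5 + k*749 + k^4*9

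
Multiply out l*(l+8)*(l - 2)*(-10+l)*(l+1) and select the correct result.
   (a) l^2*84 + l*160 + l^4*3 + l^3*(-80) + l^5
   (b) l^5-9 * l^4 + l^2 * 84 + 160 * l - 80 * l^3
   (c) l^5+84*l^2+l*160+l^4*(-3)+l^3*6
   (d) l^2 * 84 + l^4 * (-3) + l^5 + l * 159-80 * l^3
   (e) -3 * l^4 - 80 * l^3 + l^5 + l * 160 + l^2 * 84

Expanding l*(l+8)*(l - 2)*(-10+l)*(l+1):
= -3 * l^4 - 80 * l^3 + l^5 + l * 160 + l^2 * 84
e) -3 * l^4 - 80 * l^3 + l^5 + l * 160 + l^2 * 84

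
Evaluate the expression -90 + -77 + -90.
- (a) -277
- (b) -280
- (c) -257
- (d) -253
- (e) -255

First: -90 + -77 = -167
Then: -167 + -90 = -257
c) -257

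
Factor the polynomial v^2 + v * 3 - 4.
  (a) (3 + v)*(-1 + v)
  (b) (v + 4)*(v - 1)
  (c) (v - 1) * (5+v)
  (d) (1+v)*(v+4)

We need to factor v^2 + v * 3 - 4.
The factored form is (v + 4)*(v - 1).
b) (v + 4)*(v - 1)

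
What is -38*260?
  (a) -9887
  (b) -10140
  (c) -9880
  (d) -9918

-38 * 260 = -9880
c) -9880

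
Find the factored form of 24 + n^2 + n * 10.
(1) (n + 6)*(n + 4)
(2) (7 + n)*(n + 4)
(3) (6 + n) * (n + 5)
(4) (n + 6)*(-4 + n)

We need to factor 24 + n^2 + n * 10.
The factored form is (n + 6)*(n + 4).
1) (n + 6)*(n + 4)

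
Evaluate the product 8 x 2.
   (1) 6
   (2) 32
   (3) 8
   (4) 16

8 * 2 = 16
4) 16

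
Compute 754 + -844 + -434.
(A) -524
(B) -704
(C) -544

First: 754 + -844 = -90
Then: -90 + -434 = -524
A) -524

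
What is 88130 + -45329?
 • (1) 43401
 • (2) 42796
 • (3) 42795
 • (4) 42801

88130 + -45329 = 42801
4) 42801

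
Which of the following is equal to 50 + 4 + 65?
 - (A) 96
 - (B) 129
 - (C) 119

First: 50 + 4 = 54
Then: 54 + 65 = 119
C) 119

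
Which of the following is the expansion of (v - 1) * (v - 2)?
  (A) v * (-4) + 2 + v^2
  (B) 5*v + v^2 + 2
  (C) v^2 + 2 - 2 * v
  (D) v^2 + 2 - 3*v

Expanding (v - 1) * (v - 2):
= v^2 + 2 - 3*v
D) v^2 + 2 - 3*v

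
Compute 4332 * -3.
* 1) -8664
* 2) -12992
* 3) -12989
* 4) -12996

4332 * -3 = -12996
4) -12996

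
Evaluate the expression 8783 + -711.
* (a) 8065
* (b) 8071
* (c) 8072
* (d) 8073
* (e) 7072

8783 + -711 = 8072
c) 8072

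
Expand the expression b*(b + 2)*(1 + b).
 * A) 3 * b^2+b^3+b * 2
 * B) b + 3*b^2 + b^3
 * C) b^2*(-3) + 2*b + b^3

Expanding b*(b + 2)*(1 + b):
= 3 * b^2+b^3+b * 2
A) 3 * b^2+b^3+b * 2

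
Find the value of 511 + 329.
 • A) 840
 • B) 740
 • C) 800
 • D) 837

511 + 329 = 840
A) 840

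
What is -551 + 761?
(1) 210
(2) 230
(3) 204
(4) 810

-551 + 761 = 210
1) 210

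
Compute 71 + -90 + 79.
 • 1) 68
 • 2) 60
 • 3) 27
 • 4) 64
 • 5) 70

First: 71 + -90 = -19
Then: -19 + 79 = 60
2) 60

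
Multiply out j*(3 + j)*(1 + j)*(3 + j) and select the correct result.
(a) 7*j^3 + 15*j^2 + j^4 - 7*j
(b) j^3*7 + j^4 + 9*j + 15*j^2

Expanding j*(3 + j)*(1 + j)*(3 + j):
= j^3*7 + j^4 + 9*j + 15*j^2
b) j^3*7 + j^4 + 9*j + 15*j^2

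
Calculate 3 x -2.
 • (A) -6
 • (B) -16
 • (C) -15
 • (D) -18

3 * -2 = -6
A) -6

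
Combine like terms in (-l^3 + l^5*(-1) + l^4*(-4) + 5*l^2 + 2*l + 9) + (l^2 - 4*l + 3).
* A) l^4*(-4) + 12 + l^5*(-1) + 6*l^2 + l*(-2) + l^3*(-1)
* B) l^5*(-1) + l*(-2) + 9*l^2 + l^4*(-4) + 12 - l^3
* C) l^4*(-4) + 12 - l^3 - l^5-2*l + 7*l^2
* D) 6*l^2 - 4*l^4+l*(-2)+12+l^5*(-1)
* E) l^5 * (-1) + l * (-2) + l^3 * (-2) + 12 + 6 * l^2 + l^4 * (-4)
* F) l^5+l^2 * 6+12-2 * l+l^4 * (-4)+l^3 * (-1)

Adding the polynomials and combining like terms:
(-l^3 + l^5*(-1) + l^4*(-4) + 5*l^2 + 2*l + 9) + (l^2 - 4*l + 3)
= l^4*(-4) + 12 + l^5*(-1) + 6*l^2 + l*(-2) + l^3*(-1)
A) l^4*(-4) + 12 + l^5*(-1) + 6*l^2 + l*(-2) + l^3*(-1)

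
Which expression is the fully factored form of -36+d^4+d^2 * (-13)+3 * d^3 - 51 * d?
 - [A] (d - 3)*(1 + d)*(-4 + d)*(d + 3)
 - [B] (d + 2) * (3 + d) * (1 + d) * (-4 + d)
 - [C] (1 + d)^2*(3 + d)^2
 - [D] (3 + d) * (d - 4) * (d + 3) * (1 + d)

We need to factor -36+d^4+d^2 * (-13)+3 * d^3 - 51 * d.
The factored form is (3 + d) * (d - 4) * (d + 3) * (1 + d).
D) (3 + d) * (d - 4) * (d + 3) * (1 + d)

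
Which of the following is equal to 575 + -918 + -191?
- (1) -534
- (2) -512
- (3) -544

First: 575 + -918 = -343
Then: -343 + -191 = -534
1) -534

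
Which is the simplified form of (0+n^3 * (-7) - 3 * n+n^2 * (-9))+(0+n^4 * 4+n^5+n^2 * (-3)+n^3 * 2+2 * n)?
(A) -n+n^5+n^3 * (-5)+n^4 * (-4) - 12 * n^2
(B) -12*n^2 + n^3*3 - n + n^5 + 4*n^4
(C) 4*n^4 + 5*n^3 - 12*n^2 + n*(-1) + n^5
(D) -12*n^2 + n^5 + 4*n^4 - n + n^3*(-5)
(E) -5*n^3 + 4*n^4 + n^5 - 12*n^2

Adding the polynomials and combining like terms:
(0 + n^3*(-7) - 3*n + n^2*(-9)) + (0 + n^4*4 + n^5 + n^2*(-3) + n^3*2 + 2*n)
= -12*n^2 + n^5 + 4*n^4 - n + n^3*(-5)
D) -12*n^2 + n^5 + 4*n^4 - n + n^3*(-5)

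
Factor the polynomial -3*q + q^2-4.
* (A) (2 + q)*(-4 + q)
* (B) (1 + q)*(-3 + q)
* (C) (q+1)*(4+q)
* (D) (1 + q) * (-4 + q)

We need to factor -3*q + q^2-4.
The factored form is (1 + q) * (-4 + q).
D) (1 + q) * (-4 + q)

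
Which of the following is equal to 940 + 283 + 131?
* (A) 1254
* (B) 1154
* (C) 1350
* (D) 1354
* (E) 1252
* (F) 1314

First: 940 + 283 = 1223
Then: 1223 + 131 = 1354
D) 1354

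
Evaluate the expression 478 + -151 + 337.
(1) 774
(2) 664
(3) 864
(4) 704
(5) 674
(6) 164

First: 478 + -151 = 327
Then: 327 + 337 = 664
2) 664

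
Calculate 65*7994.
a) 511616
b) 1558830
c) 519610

65 * 7994 = 519610
c) 519610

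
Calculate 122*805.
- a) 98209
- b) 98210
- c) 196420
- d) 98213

122 * 805 = 98210
b) 98210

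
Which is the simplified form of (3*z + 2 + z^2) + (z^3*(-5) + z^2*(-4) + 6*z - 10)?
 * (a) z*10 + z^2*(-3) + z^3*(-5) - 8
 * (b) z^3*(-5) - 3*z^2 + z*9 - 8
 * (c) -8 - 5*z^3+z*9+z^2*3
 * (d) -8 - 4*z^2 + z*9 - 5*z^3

Adding the polynomials and combining like terms:
(3*z + 2 + z^2) + (z^3*(-5) + z^2*(-4) + 6*z - 10)
= z^3*(-5) - 3*z^2 + z*9 - 8
b) z^3*(-5) - 3*z^2 + z*9 - 8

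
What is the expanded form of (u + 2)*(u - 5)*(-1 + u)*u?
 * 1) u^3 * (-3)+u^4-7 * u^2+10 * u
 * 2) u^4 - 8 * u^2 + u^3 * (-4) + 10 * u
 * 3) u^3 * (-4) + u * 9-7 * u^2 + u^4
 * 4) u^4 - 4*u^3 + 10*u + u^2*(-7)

Expanding (u + 2)*(u - 5)*(-1 + u)*u:
= u^4 - 4*u^3 + 10*u + u^2*(-7)
4) u^4 - 4*u^3 + 10*u + u^2*(-7)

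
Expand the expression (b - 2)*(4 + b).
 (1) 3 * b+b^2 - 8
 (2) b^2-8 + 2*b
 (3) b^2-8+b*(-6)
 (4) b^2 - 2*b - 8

Expanding (b - 2)*(4 + b):
= b^2-8 + 2*b
2) b^2-8 + 2*b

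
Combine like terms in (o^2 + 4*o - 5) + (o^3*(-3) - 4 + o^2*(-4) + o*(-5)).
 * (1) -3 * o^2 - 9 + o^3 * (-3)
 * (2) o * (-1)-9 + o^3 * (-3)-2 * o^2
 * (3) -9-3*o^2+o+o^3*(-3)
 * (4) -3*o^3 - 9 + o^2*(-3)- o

Adding the polynomials and combining like terms:
(o^2 + 4*o - 5) + (o^3*(-3) - 4 + o^2*(-4) + o*(-5))
= -3*o^3 - 9 + o^2*(-3)- o
4) -3*o^3 - 9 + o^2*(-3)- o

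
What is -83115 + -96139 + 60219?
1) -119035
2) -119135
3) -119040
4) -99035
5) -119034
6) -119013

First: -83115 + -96139 = -179254
Then: -179254 + 60219 = -119035
1) -119035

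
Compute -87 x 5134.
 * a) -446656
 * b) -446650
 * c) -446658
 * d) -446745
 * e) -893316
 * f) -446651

-87 * 5134 = -446658
c) -446658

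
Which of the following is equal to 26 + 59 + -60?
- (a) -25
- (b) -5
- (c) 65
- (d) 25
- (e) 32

First: 26 + 59 = 85
Then: 85 + -60 = 25
d) 25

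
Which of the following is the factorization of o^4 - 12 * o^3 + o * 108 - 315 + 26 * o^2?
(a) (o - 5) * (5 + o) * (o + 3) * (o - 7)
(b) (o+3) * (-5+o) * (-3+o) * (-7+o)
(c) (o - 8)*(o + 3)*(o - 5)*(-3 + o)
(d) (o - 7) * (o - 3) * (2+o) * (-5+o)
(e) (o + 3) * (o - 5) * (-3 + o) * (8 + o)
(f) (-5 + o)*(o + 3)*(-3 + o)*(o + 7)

We need to factor o^4 - 12 * o^3 + o * 108 - 315 + 26 * o^2.
The factored form is (o+3) * (-5+o) * (-3+o) * (-7+o).
b) (o+3) * (-5+o) * (-3+o) * (-7+o)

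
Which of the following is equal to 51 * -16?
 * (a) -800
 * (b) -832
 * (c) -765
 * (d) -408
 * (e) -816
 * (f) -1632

51 * -16 = -816
e) -816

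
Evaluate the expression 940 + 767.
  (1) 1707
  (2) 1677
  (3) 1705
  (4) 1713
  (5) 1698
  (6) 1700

940 + 767 = 1707
1) 1707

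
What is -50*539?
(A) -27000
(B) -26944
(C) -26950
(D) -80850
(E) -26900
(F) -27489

-50 * 539 = -26950
C) -26950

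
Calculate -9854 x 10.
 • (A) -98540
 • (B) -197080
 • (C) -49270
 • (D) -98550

-9854 * 10 = -98540
A) -98540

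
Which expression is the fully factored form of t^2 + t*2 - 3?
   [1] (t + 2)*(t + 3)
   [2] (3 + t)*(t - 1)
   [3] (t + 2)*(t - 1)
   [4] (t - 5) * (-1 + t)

We need to factor t^2 + t*2 - 3.
The factored form is (3 + t)*(t - 1).
2) (3 + t)*(t - 1)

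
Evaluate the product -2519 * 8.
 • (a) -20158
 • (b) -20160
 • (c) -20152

-2519 * 8 = -20152
c) -20152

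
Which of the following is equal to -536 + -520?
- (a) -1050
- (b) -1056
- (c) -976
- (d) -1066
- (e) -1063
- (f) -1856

-536 + -520 = -1056
b) -1056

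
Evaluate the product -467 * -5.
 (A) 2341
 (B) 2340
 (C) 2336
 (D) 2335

-467 * -5 = 2335
D) 2335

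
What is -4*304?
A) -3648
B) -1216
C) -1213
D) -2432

-4 * 304 = -1216
B) -1216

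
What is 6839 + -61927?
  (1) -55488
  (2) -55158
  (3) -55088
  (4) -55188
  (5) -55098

6839 + -61927 = -55088
3) -55088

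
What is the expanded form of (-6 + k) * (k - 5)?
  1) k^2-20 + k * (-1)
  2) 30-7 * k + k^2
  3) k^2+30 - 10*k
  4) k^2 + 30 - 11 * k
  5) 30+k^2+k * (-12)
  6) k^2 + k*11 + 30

Expanding (-6 + k) * (k - 5):
= k^2 + 30 - 11 * k
4) k^2 + 30 - 11 * k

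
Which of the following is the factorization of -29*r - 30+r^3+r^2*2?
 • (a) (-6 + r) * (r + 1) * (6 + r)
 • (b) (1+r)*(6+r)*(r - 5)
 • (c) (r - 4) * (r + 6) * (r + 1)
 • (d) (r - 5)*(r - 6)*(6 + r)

We need to factor -29*r - 30+r^3+r^2*2.
The factored form is (1+r)*(6+r)*(r - 5).
b) (1+r)*(6+r)*(r - 5)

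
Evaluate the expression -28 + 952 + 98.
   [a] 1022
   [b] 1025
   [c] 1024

First: -28 + 952 = 924
Then: 924 + 98 = 1022
a) 1022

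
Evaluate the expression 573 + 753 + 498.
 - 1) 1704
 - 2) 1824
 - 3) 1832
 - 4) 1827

First: 573 + 753 = 1326
Then: 1326 + 498 = 1824
2) 1824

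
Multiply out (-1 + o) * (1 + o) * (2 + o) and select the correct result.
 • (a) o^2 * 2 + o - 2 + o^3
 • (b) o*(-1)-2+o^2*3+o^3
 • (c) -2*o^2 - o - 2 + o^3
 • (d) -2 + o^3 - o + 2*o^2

Expanding (-1 + o) * (1 + o) * (2 + o):
= -2 + o^3 - o + 2*o^2
d) -2 + o^3 - o + 2*o^2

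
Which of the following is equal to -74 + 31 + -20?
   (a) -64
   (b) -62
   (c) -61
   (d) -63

First: -74 + 31 = -43
Then: -43 + -20 = -63
d) -63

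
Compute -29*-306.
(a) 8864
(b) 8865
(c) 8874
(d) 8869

-29 * -306 = 8874
c) 8874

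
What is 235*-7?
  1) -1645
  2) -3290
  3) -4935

235 * -7 = -1645
1) -1645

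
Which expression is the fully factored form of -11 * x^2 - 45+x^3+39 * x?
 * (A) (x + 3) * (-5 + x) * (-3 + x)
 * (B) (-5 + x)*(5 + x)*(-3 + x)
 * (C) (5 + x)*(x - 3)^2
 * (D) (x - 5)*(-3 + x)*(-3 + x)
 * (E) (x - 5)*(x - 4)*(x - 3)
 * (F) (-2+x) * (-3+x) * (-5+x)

We need to factor -11 * x^2 - 45+x^3+39 * x.
The factored form is (x - 5)*(-3 + x)*(-3 + x).
D) (x - 5)*(-3 + x)*(-3 + x)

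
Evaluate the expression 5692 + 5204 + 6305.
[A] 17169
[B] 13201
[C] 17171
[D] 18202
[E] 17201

First: 5692 + 5204 = 10896
Then: 10896 + 6305 = 17201
E) 17201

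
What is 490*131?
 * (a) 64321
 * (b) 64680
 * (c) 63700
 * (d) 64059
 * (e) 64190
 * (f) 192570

490 * 131 = 64190
e) 64190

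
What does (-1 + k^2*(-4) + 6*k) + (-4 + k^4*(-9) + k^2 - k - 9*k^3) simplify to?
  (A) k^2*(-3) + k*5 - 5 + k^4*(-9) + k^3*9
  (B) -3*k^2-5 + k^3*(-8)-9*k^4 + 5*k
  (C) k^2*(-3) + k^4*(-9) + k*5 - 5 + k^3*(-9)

Adding the polynomials and combining like terms:
(-1 + k^2*(-4) + 6*k) + (-4 + k^4*(-9) + k^2 - k - 9*k^3)
= k^2*(-3) + k^4*(-9) + k*5 - 5 + k^3*(-9)
C) k^2*(-3) + k^4*(-9) + k*5 - 5 + k^3*(-9)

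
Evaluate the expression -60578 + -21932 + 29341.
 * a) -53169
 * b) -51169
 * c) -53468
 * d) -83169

First: -60578 + -21932 = -82510
Then: -82510 + 29341 = -53169
a) -53169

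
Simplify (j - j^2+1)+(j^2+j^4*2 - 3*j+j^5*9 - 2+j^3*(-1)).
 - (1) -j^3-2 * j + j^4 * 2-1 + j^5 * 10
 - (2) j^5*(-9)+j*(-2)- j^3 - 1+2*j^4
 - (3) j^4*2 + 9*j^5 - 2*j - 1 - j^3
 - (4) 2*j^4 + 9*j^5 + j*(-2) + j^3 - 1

Adding the polynomials and combining like terms:
(j - j^2 + 1) + (j^2 + j^4*2 - 3*j + j^5*9 - 2 + j^3*(-1))
= j^4*2 + 9*j^5 - 2*j - 1 - j^3
3) j^4*2 + 9*j^5 - 2*j - 1 - j^3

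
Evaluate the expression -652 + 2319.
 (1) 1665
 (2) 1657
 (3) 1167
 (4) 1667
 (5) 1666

-652 + 2319 = 1667
4) 1667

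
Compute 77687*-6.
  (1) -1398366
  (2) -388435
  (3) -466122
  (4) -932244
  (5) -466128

77687 * -6 = -466122
3) -466122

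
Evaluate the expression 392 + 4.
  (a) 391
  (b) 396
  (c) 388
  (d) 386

392 + 4 = 396
b) 396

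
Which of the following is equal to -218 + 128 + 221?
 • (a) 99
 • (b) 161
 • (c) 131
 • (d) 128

First: -218 + 128 = -90
Then: -90 + 221 = 131
c) 131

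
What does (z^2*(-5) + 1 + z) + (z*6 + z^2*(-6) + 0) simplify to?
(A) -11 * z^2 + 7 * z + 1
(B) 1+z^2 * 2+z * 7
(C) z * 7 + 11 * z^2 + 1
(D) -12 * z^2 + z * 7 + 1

Adding the polynomials and combining like terms:
(z^2*(-5) + 1 + z) + (z*6 + z^2*(-6) + 0)
= -11 * z^2 + 7 * z + 1
A) -11 * z^2 + 7 * z + 1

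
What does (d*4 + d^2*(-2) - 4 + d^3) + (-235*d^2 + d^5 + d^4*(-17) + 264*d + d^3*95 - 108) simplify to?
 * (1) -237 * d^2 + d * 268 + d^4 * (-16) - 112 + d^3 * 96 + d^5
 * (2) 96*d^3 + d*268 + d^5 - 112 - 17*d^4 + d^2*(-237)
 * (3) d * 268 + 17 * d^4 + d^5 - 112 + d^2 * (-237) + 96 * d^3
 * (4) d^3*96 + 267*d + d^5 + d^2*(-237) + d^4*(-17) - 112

Adding the polynomials and combining like terms:
(d*4 + d^2*(-2) - 4 + d^3) + (-235*d^2 + d^5 + d^4*(-17) + 264*d + d^3*95 - 108)
= 96*d^3 + d*268 + d^5 - 112 - 17*d^4 + d^2*(-237)
2) 96*d^3 + d*268 + d^5 - 112 - 17*d^4 + d^2*(-237)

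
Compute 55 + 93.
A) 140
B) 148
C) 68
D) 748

55 + 93 = 148
B) 148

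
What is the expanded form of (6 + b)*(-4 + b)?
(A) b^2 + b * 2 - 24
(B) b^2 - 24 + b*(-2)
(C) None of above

Expanding (6 + b)*(-4 + b):
= b^2 + b * 2 - 24
A) b^2 + b * 2 - 24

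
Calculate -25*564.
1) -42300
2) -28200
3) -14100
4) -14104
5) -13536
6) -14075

-25 * 564 = -14100
3) -14100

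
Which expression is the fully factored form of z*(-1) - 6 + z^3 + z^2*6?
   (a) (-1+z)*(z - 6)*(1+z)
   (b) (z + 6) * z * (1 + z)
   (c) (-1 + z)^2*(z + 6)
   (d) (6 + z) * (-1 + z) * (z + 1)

We need to factor z*(-1) - 6 + z^3 + z^2*6.
The factored form is (6 + z) * (-1 + z) * (z + 1).
d) (6 + z) * (-1 + z) * (z + 1)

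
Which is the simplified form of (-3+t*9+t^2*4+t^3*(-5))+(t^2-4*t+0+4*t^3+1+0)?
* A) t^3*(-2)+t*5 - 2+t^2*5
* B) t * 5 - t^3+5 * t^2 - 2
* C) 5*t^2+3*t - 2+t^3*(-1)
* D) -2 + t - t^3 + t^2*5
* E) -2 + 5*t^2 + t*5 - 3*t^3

Adding the polynomials and combining like terms:
(-3 + t*9 + t^2*4 + t^3*(-5)) + (t^2 - 4*t + 0 + 4*t^3 + 1 + 0)
= t * 5 - t^3+5 * t^2 - 2
B) t * 5 - t^3+5 * t^2 - 2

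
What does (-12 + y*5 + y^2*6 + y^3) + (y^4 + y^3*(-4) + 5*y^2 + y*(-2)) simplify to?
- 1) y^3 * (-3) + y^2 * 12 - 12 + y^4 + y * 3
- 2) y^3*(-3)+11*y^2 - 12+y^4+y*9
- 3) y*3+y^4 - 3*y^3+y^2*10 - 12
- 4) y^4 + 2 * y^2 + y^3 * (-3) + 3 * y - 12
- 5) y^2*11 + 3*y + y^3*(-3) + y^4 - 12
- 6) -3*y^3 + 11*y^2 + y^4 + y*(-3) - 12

Adding the polynomials and combining like terms:
(-12 + y*5 + y^2*6 + y^3) + (y^4 + y^3*(-4) + 5*y^2 + y*(-2))
= y^2*11 + 3*y + y^3*(-3) + y^4 - 12
5) y^2*11 + 3*y + y^3*(-3) + y^4 - 12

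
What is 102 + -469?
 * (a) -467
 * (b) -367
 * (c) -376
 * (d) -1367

102 + -469 = -367
b) -367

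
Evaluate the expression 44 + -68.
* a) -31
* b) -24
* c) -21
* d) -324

44 + -68 = -24
b) -24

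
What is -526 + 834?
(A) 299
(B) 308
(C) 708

-526 + 834 = 308
B) 308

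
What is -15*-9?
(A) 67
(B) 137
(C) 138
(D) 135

-15 * -9 = 135
D) 135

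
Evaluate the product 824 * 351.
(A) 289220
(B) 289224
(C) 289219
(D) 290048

824 * 351 = 289224
B) 289224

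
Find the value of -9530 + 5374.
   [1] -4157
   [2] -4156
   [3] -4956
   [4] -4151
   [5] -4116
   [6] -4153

-9530 + 5374 = -4156
2) -4156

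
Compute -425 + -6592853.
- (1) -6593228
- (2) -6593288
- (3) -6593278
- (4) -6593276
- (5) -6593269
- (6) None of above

-425 + -6592853 = -6593278
3) -6593278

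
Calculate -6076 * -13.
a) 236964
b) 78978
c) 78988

-6076 * -13 = 78988
c) 78988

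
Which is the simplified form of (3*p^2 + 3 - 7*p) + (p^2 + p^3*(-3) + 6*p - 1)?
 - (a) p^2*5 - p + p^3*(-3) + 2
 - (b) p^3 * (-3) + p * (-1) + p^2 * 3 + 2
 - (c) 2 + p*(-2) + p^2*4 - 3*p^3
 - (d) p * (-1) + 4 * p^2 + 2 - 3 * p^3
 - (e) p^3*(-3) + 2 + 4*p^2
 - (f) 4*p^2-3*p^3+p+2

Adding the polynomials and combining like terms:
(3*p^2 + 3 - 7*p) + (p^2 + p^3*(-3) + 6*p - 1)
= p * (-1) + 4 * p^2 + 2 - 3 * p^3
d) p * (-1) + 4 * p^2 + 2 - 3 * p^3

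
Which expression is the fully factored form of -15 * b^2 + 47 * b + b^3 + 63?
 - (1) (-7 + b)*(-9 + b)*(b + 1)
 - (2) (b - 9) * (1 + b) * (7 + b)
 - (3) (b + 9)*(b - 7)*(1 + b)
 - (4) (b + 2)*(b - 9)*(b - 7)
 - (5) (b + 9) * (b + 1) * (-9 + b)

We need to factor -15 * b^2 + 47 * b + b^3 + 63.
The factored form is (-7 + b)*(-9 + b)*(b + 1).
1) (-7 + b)*(-9 + b)*(b + 1)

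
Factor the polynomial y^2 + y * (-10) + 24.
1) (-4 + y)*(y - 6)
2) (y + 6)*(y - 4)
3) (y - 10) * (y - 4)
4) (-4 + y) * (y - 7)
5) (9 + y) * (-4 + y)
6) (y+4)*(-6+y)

We need to factor y^2 + y * (-10) + 24.
The factored form is (-4 + y)*(y - 6).
1) (-4 + y)*(y - 6)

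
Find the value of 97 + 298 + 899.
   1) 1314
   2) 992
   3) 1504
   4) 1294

First: 97 + 298 = 395
Then: 395 + 899 = 1294
4) 1294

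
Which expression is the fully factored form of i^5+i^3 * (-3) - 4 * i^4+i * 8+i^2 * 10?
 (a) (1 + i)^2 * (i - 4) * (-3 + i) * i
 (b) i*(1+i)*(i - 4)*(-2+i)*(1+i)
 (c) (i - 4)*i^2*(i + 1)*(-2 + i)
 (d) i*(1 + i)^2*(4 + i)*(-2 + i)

We need to factor i^5+i^3 * (-3) - 4 * i^4+i * 8+i^2 * 10.
The factored form is i*(1+i)*(i - 4)*(-2+i)*(1+i).
b) i*(1+i)*(i - 4)*(-2+i)*(1+i)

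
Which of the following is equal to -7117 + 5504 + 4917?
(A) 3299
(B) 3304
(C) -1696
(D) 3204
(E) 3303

First: -7117 + 5504 = -1613
Then: -1613 + 4917 = 3304
B) 3304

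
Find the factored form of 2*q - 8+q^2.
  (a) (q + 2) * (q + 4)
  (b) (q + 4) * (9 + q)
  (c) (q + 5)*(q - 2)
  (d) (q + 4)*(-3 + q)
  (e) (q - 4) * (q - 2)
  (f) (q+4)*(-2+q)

We need to factor 2*q - 8+q^2.
The factored form is (q+4)*(-2+q).
f) (q+4)*(-2+q)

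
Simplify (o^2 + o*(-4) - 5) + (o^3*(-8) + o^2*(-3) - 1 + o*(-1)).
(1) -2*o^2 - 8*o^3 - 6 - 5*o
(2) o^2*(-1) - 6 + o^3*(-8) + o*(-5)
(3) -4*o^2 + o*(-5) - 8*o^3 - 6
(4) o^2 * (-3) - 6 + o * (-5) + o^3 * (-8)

Adding the polynomials and combining like terms:
(o^2 + o*(-4) - 5) + (o^3*(-8) + o^2*(-3) - 1 + o*(-1))
= -2*o^2 - 8*o^3 - 6 - 5*o
1) -2*o^2 - 8*o^3 - 6 - 5*o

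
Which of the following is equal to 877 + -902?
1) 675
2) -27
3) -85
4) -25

877 + -902 = -25
4) -25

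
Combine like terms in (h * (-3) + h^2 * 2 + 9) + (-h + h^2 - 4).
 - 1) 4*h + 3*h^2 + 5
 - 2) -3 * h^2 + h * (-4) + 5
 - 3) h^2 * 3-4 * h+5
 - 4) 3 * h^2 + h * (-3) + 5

Adding the polynomials and combining like terms:
(h*(-3) + h^2*2 + 9) + (-h + h^2 - 4)
= h^2 * 3-4 * h+5
3) h^2 * 3-4 * h+5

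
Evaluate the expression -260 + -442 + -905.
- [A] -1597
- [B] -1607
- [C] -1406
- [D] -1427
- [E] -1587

First: -260 + -442 = -702
Then: -702 + -905 = -1607
B) -1607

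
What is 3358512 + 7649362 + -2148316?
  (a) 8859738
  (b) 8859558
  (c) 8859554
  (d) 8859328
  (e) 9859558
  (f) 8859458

First: 3358512 + 7649362 = 11007874
Then: 11007874 + -2148316 = 8859558
b) 8859558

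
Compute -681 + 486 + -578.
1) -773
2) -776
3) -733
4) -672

First: -681 + 486 = -195
Then: -195 + -578 = -773
1) -773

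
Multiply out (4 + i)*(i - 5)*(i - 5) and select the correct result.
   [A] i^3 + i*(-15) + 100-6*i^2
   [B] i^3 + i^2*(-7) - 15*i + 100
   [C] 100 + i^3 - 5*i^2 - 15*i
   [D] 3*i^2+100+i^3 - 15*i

Expanding (4 + i)*(i - 5)*(i - 5):
= i^3 + i*(-15) + 100-6*i^2
A) i^3 + i*(-15) + 100-6*i^2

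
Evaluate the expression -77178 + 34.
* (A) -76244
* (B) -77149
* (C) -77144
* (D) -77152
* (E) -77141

-77178 + 34 = -77144
C) -77144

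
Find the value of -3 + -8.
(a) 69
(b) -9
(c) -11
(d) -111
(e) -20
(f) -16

-3 + -8 = -11
c) -11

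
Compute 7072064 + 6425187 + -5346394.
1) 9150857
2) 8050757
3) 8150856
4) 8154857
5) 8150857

First: 7072064 + 6425187 = 13497251
Then: 13497251 + -5346394 = 8150857
5) 8150857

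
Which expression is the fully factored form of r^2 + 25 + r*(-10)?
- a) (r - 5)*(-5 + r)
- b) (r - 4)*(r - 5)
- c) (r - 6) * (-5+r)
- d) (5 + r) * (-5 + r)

We need to factor r^2 + 25 + r*(-10).
The factored form is (r - 5)*(-5 + r).
a) (r - 5)*(-5 + r)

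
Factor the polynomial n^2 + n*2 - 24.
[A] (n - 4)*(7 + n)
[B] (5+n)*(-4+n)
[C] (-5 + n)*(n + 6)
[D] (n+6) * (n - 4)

We need to factor n^2 + n*2 - 24.
The factored form is (n+6) * (n - 4).
D) (n+6) * (n - 4)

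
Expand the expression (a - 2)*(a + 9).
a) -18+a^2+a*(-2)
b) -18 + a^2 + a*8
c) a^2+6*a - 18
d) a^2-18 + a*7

Expanding (a - 2)*(a + 9):
= a^2-18 + a*7
d) a^2-18 + a*7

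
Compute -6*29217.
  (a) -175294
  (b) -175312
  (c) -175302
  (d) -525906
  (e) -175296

-6 * 29217 = -175302
c) -175302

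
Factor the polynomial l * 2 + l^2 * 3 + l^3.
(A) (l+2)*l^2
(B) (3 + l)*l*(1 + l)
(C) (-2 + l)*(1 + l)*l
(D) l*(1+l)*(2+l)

We need to factor l * 2 + l^2 * 3 + l^3.
The factored form is l*(1+l)*(2+l).
D) l*(1+l)*(2+l)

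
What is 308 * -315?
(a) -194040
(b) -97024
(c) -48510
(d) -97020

308 * -315 = -97020
d) -97020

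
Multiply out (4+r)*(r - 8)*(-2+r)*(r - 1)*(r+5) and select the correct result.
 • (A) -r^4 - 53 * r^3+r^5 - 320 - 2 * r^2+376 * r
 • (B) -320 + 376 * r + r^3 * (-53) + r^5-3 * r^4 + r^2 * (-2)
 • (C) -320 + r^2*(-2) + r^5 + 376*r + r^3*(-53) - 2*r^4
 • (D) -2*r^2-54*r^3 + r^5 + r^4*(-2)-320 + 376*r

Expanding (4+r)*(r - 8)*(-2+r)*(r - 1)*(r+5):
= -320 + r^2*(-2) + r^5 + 376*r + r^3*(-53) - 2*r^4
C) -320 + r^2*(-2) + r^5 + 376*r + r^3*(-53) - 2*r^4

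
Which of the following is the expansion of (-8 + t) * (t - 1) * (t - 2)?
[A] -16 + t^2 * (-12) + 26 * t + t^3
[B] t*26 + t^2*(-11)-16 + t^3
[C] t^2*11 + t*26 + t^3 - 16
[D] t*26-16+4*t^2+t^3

Expanding (-8 + t) * (t - 1) * (t - 2):
= t*26 + t^2*(-11)-16 + t^3
B) t*26 + t^2*(-11)-16 + t^3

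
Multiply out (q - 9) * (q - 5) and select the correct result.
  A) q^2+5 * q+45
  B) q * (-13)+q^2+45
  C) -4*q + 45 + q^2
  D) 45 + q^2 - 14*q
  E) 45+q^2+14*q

Expanding (q - 9) * (q - 5):
= 45 + q^2 - 14*q
D) 45 + q^2 - 14*q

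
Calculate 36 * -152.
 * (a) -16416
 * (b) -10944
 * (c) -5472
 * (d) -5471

36 * -152 = -5472
c) -5472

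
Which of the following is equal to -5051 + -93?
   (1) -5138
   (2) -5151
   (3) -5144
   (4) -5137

-5051 + -93 = -5144
3) -5144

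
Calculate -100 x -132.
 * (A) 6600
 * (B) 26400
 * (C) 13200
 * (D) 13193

-100 * -132 = 13200
C) 13200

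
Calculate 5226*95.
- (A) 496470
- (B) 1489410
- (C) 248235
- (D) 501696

5226 * 95 = 496470
A) 496470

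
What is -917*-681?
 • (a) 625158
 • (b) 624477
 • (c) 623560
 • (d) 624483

-917 * -681 = 624477
b) 624477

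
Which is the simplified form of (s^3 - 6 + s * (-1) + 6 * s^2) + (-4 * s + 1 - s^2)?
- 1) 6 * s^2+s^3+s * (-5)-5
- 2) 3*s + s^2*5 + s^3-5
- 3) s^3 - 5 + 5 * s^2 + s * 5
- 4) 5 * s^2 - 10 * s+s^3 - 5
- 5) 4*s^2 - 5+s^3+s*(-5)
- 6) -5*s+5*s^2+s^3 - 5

Adding the polynomials and combining like terms:
(s^3 - 6 + s*(-1) + 6*s^2) + (-4*s + 1 - s^2)
= -5*s+5*s^2+s^3 - 5
6) -5*s+5*s^2+s^3 - 5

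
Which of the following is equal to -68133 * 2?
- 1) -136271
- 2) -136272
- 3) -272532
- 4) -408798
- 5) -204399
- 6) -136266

-68133 * 2 = -136266
6) -136266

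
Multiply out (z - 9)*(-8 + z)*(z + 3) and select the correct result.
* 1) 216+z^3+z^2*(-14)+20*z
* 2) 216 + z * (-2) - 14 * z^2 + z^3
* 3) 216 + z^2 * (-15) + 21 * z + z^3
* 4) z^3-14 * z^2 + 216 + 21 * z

Expanding (z - 9)*(-8 + z)*(z + 3):
= z^3-14 * z^2 + 216 + 21 * z
4) z^3-14 * z^2 + 216 + 21 * z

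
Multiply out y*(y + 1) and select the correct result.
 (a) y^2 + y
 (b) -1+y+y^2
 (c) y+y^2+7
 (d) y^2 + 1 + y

Expanding y*(y + 1):
= y^2 + y
a) y^2 + y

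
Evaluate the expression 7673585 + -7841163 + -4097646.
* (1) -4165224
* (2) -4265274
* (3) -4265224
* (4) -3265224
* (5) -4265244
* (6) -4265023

First: 7673585 + -7841163 = -167578
Then: -167578 + -4097646 = -4265224
3) -4265224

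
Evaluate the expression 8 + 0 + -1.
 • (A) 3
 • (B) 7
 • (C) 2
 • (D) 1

First: 8 + 0 = 8
Then: 8 + -1 = 7
B) 7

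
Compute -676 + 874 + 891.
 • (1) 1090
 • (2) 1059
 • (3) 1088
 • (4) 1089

First: -676 + 874 = 198
Then: 198 + 891 = 1089
4) 1089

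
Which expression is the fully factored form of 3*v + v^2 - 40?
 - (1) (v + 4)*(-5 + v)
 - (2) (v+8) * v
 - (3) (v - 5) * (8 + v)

We need to factor 3*v + v^2 - 40.
The factored form is (v - 5) * (8 + v).
3) (v - 5) * (8 + v)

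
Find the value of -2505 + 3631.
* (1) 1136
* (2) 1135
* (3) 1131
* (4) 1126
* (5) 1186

-2505 + 3631 = 1126
4) 1126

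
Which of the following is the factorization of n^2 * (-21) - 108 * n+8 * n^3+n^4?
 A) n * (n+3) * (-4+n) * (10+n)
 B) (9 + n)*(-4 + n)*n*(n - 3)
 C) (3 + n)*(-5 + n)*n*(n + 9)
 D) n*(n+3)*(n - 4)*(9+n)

We need to factor n^2 * (-21) - 108 * n+8 * n^3+n^4.
The factored form is n*(n+3)*(n - 4)*(9+n).
D) n*(n+3)*(n - 4)*(9+n)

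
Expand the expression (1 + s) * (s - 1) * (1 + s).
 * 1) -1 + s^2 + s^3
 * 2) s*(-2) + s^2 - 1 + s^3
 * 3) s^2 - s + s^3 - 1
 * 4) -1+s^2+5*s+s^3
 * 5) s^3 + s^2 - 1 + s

Expanding (1 + s) * (s - 1) * (1 + s):
= s^2 - s + s^3 - 1
3) s^2 - s + s^3 - 1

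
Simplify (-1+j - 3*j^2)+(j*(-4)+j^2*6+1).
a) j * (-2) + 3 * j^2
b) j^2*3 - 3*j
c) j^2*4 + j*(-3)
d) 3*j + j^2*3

Adding the polynomials and combining like terms:
(-1 + j - 3*j^2) + (j*(-4) + j^2*6 + 1)
= j^2*3 - 3*j
b) j^2*3 - 3*j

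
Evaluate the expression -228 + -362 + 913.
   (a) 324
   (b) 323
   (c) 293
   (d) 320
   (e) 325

First: -228 + -362 = -590
Then: -590 + 913 = 323
b) 323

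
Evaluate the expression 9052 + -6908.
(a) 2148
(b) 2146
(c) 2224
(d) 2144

9052 + -6908 = 2144
d) 2144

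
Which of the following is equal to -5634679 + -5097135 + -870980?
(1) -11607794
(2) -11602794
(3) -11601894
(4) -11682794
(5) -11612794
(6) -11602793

First: -5634679 + -5097135 = -10731814
Then: -10731814 + -870980 = -11602794
2) -11602794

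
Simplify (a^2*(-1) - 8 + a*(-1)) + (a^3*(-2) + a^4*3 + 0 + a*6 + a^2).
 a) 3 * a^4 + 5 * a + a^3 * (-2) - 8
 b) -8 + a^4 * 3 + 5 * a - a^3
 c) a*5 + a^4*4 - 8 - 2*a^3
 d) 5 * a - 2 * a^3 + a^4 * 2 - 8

Adding the polynomials and combining like terms:
(a^2*(-1) - 8 + a*(-1)) + (a^3*(-2) + a^4*3 + 0 + a*6 + a^2)
= 3 * a^4 + 5 * a + a^3 * (-2) - 8
a) 3 * a^4 + 5 * a + a^3 * (-2) - 8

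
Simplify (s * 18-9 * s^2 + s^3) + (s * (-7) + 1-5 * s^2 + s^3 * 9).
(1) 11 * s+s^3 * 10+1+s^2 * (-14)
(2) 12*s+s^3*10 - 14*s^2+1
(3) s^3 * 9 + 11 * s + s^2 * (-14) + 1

Adding the polynomials and combining like terms:
(s*18 - 9*s^2 + s^3) + (s*(-7) + 1 - 5*s^2 + s^3*9)
= 11 * s+s^3 * 10+1+s^2 * (-14)
1) 11 * s+s^3 * 10+1+s^2 * (-14)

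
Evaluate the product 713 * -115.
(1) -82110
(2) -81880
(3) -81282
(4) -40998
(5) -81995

713 * -115 = -81995
5) -81995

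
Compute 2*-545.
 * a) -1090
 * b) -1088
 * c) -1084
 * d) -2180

2 * -545 = -1090
a) -1090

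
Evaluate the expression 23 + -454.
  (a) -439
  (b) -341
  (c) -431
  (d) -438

23 + -454 = -431
c) -431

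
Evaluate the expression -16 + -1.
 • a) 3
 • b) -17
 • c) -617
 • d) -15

-16 + -1 = -17
b) -17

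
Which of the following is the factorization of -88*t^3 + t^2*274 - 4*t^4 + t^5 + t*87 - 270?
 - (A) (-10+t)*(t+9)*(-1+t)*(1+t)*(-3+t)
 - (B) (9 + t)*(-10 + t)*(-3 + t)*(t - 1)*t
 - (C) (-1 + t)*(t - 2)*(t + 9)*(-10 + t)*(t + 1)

We need to factor -88*t^3 + t^2*274 - 4*t^4 + t^5 + t*87 - 270.
The factored form is (-10+t)*(t+9)*(-1+t)*(1+t)*(-3+t).
A) (-10+t)*(t+9)*(-1+t)*(1+t)*(-3+t)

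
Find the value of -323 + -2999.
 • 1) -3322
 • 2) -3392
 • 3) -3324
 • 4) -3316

-323 + -2999 = -3322
1) -3322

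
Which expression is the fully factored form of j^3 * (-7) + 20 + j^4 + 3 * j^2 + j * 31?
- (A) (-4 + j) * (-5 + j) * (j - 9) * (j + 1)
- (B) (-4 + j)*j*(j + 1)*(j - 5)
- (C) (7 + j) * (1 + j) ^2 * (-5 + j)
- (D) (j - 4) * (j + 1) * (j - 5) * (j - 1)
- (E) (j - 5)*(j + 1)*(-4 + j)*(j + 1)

We need to factor j^3 * (-7) + 20 + j^4 + 3 * j^2 + j * 31.
The factored form is (j - 5)*(j + 1)*(-4 + j)*(j + 1).
E) (j - 5)*(j + 1)*(-4 + j)*(j + 1)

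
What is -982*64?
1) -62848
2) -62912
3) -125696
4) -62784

-982 * 64 = -62848
1) -62848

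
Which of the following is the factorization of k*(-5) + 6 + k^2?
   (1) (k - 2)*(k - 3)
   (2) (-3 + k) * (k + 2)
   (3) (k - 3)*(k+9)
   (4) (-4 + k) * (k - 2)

We need to factor k*(-5) + 6 + k^2.
The factored form is (k - 2)*(k - 3).
1) (k - 2)*(k - 3)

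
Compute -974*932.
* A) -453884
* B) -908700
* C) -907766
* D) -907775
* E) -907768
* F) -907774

-974 * 932 = -907768
E) -907768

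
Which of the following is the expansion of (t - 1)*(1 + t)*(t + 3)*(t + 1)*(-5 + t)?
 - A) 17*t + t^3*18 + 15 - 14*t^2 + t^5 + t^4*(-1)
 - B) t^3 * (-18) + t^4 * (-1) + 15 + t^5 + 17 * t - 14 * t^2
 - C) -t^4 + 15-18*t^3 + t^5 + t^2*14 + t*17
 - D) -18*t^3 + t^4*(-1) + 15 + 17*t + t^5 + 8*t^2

Expanding (t - 1)*(1 + t)*(t + 3)*(t + 1)*(-5 + t):
= t^3 * (-18) + t^4 * (-1) + 15 + t^5 + 17 * t - 14 * t^2
B) t^3 * (-18) + t^4 * (-1) + 15 + t^5 + 17 * t - 14 * t^2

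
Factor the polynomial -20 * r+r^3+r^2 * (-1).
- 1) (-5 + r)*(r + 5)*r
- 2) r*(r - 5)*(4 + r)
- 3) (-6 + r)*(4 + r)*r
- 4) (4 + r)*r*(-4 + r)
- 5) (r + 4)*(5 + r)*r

We need to factor -20 * r+r^3+r^2 * (-1).
The factored form is r*(r - 5)*(4 + r).
2) r*(r - 5)*(4 + r)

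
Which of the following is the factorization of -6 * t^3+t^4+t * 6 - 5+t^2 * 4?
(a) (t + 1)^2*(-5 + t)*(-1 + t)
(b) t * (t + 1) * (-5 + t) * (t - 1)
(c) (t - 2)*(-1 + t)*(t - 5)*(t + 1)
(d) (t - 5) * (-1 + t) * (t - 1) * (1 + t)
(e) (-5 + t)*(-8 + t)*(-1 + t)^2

We need to factor -6 * t^3+t^4+t * 6 - 5+t^2 * 4.
The factored form is (t - 5) * (-1 + t) * (t - 1) * (1 + t).
d) (t - 5) * (-1 + t) * (t - 1) * (1 + t)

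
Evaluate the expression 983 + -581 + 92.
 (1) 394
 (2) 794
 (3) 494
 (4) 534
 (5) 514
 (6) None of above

First: 983 + -581 = 402
Then: 402 + 92 = 494
3) 494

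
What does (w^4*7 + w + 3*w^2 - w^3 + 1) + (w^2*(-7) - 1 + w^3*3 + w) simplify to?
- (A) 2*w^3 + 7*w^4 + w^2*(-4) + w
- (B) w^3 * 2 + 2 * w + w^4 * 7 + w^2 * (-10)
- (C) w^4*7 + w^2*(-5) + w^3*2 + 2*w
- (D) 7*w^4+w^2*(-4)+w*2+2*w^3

Adding the polynomials and combining like terms:
(w^4*7 + w + 3*w^2 - w^3 + 1) + (w^2*(-7) - 1 + w^3*3 + w)
= 7*w^4+w^2*(-4)+w*2+2*w^3
D) 7*w^4+w^2*(-4)+w*2+2*w^3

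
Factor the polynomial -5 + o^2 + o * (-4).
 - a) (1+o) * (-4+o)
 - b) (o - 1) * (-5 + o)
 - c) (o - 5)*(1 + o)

We need to factor -5 + o^2 + o * (-4).
The factored form is (o - 5)*(1 + o).
c) (o - 5)*(1 + o)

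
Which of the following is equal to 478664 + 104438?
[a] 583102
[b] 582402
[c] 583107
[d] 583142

478664 + 104438 = 583102
a) 583102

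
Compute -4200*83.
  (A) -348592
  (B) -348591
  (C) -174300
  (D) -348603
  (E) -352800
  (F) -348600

-4200 * 83 = -348600
F) -348600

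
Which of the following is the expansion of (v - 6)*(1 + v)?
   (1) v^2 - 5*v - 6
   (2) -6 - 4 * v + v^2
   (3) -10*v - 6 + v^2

Expanding (v - 6)*(1 + v):
= v^2 - 5*v - 6
1) v^2 - 5*v - 6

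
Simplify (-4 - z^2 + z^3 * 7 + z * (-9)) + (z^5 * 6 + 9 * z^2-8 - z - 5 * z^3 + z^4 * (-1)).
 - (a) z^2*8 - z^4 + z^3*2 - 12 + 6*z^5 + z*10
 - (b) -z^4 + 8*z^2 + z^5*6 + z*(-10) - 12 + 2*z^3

Adding the polynomials and combining like terms:
(-4 - z^2 + z^3*7 + z*(-9)) + (z^5*6 + 9*z^2 - 8 - z - 5*z^3 + z^4*(-1))
= -z^4 + 8*z^2 + z^5*6 + z*(-10) - 12 + 2*z^3
b) -z^4 + 8*z^2 + z^5*6 + z*(-10) - 12 + 2*z^3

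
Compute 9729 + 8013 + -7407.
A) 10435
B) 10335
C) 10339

First: 9729 + 8013 = 17742
Then: 17742 + -7407 = 10335
B) 10335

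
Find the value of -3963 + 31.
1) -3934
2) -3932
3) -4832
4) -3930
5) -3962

-3963 + 31 = -3932
2) -3932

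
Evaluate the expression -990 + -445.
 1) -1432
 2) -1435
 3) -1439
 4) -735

-990 + -445 = -1435
2) -1435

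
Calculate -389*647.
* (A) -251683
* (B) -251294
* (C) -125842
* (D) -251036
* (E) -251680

-389 * 647 = -251683
A) -251683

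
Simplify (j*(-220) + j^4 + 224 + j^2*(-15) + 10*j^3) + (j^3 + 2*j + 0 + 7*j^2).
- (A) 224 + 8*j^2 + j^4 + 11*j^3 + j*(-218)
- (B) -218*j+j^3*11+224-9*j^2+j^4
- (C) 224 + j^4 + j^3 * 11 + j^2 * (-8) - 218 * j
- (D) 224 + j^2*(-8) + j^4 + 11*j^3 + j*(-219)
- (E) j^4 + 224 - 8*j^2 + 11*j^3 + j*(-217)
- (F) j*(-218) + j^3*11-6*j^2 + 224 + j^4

Adding the polynomials and combining like terms:
(j*(-220) + j^4 + 224 + j^2*(-15) + 10*j^3) + (j^3 + 2*j + 0 + 7*j^2)
= 224 + j^4 + j^3 * 11 + j^2 * (-8) - 218 * j
C) 224 + j^4 + j^3 * 11 + j^2 * (-8) - 218 * j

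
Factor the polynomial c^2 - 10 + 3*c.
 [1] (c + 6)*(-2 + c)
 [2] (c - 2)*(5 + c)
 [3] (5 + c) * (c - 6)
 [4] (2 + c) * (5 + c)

We need to factor c^2 - 10 + 3*c.
The factored form is (c - 2)*(5 + c).
2) (c - 2)*(5 + c)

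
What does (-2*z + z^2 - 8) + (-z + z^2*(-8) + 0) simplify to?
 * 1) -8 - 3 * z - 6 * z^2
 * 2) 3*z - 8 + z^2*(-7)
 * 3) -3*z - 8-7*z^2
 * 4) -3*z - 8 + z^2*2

Adding the polynomials and combining like terms:
(-2*z + z^2 - 8) + (-z + z^2*(-8) + 0)
= -3*z - 8-7*z^2
3) -3*z - 8-7*z^2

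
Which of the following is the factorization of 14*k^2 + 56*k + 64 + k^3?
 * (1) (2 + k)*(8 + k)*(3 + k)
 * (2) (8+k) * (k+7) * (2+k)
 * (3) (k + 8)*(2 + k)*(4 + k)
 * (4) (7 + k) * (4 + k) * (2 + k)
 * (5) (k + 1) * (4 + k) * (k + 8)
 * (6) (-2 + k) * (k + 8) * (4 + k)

We need to factor 14*k^2 + 56*k + 64 + k^3.
The factored form is (k + 8)*(2 + k)*(4 + k).
3) (k + 8)*(2 + k)*(4 + k)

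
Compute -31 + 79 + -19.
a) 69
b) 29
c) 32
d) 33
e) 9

First: -31 + 79 = 48
Then: 48 + -19 = 29
b) 29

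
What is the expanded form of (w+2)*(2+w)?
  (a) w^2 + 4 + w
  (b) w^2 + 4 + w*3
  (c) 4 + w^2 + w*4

Expanding (w+2)*(2+w):
= 4 + w^2 + w*4
c) 4 + w^2 + w*4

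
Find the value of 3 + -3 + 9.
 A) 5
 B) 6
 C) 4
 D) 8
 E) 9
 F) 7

First: 3 + -3 = 0
Then: 0 + 9 = 9
E) 9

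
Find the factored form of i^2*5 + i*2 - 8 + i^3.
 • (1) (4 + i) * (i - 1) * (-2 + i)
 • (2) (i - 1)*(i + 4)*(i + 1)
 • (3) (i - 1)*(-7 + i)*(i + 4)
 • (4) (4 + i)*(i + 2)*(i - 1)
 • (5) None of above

We need to factor i^2*5 + i*2 - 8 + i^3.
The factored form is (4 + i)*(i + 2)*(i - 1).
4) (4 + i)*(i + 2)*(i - 1)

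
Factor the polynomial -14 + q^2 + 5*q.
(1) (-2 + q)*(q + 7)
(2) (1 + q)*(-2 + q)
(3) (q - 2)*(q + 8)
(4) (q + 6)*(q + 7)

We need to factor -14 + q^2 + 5*q.
The factored form is (-2 + q)*(q + 7).
1) (-2 + q)*(q + 7)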